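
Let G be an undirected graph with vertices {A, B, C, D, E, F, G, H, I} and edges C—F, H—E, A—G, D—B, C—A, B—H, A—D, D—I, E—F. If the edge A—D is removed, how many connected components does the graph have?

1

A and D are still connected via A-C-F-E-H-B-D, so the component count stays at 1.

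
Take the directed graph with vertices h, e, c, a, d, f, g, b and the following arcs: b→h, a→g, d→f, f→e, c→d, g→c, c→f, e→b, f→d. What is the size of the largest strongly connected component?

2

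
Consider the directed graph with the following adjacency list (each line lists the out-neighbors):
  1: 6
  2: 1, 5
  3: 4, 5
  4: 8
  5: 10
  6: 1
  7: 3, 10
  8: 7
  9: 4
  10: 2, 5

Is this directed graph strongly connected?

No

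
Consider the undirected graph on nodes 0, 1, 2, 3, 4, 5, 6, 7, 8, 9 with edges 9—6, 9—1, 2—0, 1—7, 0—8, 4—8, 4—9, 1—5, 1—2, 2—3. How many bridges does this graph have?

The edges on the cycle 4-9-1-2-0-8-4 are not bridges since each lies on that cycle.
But removing 3—2 disconnects 3 from 2; removing 1—5 disconnects 1 from 5; removing 9—6 disconnects 9 from 6; removing 1—7 disconnects 1 from 7 — these are bridges.
That makes 4 bridges.

4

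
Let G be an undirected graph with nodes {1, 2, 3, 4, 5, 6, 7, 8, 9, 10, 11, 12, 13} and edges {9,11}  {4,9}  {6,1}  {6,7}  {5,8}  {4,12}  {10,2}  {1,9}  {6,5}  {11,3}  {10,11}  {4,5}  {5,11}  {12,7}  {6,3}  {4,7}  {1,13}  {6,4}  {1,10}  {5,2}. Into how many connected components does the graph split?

Starting from 1 we can reach 1, 2, 3, 4, 5, 6, 7, 8, 9, 10, 11, 12, 13. That is one component of size 13.
Total: 1 component.

1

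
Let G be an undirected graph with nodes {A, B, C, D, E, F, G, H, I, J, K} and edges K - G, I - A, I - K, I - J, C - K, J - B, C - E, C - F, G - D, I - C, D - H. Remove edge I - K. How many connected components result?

1

I and K are still connected via I-C-K, so the component count stays at 1.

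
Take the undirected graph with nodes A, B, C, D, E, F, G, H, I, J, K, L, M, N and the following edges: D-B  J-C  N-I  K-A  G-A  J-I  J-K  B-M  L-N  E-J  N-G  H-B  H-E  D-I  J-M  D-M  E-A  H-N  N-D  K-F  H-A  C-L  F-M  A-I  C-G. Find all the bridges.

none

The edges on the cycle H-E-J-C-L-N-H are not bridges since each lies on that cycle.
Every edge lies on some cycle, so there are no bridges.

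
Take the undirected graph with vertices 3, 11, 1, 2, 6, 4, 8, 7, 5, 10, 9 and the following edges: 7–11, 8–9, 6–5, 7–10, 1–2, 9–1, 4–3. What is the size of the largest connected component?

4

Starting from 3 we can reach 3, 4. That is one component of size 2.
Starting from 5 we can reach 5, 6. That is one component of size 2.
Starting from 7 we can reach 7, 10, 11. That is one component of size 3.
Starting from 1 we can reach 1, 2, 8, 9. That is one component of size 4.
The largest has 4 vertices.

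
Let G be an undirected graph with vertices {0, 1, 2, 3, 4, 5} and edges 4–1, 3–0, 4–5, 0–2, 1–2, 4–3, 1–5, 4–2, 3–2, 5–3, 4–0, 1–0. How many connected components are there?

1

Starting from 0 we can reach 0, 1, 2, 3, 4, 5. That is one component of size 6.
Total: 1 component.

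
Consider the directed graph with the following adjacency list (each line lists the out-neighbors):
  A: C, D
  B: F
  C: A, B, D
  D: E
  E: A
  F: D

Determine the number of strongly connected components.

{A, B, C, D, E, F} are all mutually reachable — one SCC of size 6.
That gives 1 strongly connected component.

1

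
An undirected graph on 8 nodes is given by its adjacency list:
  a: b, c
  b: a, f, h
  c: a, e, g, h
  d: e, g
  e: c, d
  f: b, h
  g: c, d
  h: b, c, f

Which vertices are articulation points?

Removing c increases the component count from 1 to 2, so c is a cut vertex.
By contrast removing a leaves 1 component; it is not a cut vertex. No other vertex is a cut vertex either.

c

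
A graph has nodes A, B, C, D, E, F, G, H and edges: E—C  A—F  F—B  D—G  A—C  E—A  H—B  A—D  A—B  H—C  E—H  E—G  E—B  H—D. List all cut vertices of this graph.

Removing C, for instance, still leaves 1 component. No single vertex removal increases the component count — the graph has no articulation points.

none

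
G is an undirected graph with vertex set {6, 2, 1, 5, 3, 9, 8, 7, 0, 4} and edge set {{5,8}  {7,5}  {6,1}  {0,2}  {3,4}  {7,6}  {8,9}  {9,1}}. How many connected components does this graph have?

3

Starting from 3 we can reach 3, 4. That is one component of size 2.
Starting from 0 we can reach 0, 2. That is one component of size 2.
Starting from 1 we can reach 1, 5, 6, 7, 8, 9. That is one component of size 6.
Total: 3 components.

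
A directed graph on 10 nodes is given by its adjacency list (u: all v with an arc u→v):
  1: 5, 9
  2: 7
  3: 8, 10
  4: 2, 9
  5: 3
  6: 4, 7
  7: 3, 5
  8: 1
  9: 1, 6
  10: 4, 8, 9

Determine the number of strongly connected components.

{1, 2, 3, 4, 5, 6, 7, 8, 9, 10} are all mutually reachable — one SCC of size 10.
That gives 1 strongly connected component.

1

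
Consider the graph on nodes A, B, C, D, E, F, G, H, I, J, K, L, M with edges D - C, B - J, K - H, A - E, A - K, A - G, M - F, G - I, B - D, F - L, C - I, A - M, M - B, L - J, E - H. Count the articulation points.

1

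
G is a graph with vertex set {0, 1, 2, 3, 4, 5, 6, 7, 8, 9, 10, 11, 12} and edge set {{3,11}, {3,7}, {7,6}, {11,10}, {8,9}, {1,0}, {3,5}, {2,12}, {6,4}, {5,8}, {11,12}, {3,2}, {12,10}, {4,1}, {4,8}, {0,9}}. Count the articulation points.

1

Removing 3 increases the component count from 1 to 2, so 3 is a cut vertex.
By contrast removing 12 leaves 1 component; it is not a cut vertex. No other vertex is a cut vertex either.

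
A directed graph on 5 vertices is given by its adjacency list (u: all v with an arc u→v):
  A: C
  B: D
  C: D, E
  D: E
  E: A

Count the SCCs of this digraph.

2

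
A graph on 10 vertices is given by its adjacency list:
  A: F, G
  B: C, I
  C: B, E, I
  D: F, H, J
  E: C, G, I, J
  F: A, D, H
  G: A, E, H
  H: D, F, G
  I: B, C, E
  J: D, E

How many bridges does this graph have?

0

The edges on the cycle E-C-B-I-E are not bridges since each lies on that cycle.
Every edge lies on some cycle, so there are no bridges.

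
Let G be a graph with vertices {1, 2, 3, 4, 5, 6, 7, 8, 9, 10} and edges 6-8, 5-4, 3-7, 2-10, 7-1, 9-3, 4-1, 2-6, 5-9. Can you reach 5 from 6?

No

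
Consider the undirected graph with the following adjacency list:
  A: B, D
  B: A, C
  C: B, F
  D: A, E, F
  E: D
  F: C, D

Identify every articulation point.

Removing D increases the component count from 1 to 2, so D is a cut vertex.
By contrast removing F leaves 1 component; it is not a cut vertex. No other vertex is a cut vertex either.

D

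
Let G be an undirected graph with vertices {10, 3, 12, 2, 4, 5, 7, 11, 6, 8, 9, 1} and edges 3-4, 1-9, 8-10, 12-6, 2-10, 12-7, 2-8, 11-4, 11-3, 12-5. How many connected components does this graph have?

Starting from 1 we can reach 1, 9. That is one component of size 2.
Starting from 3 we can reach 3, 4, 11. That is one component of size 3.
Starting from 2 we can reach 2, 8, 10. That is one component of size 3.
Starting from 5 we can reach 5, 6, 7, 12. That is one component of size 4.
Total: 4 components.

4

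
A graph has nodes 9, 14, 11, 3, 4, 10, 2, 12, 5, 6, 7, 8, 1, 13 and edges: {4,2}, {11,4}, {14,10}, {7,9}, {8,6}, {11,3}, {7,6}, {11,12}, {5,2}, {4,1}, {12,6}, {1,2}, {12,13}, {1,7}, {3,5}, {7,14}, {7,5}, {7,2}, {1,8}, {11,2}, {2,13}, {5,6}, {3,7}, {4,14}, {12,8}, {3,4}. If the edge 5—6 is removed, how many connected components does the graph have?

1

5 and 6 are still connected via 5-7-6, so the component count stays at 1.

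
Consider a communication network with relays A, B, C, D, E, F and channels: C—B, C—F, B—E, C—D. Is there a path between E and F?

Yes

From E we can reach B, C, D, E, F, which includes F.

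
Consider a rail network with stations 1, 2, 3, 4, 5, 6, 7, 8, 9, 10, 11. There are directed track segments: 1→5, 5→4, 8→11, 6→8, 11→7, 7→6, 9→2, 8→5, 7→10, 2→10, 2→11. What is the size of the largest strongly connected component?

4

{6, 7, 8, 11} are all mutually reachable — one SCC of size 4.
{3} is an SCC by itself.
{4} is an SCC by itself.
{9} is an SCC by itself.
{1} is an SCC by itself.
(and 3 more singleton SCCs)
The largest has 4 vertices.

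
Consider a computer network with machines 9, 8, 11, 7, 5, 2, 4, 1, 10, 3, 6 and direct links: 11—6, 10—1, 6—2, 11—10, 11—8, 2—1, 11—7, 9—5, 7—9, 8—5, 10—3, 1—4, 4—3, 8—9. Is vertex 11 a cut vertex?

Yes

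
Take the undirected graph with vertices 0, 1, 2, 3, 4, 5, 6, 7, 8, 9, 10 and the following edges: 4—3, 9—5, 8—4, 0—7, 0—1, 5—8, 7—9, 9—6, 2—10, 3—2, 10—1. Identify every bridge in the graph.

6-9

The edges on the cycle 0-7-9-5-8-4-3-2-10-1-0 are not bridges since each lies on that cycle.
But removing 9—6 disconnects 9 from 6 — this is a bridge.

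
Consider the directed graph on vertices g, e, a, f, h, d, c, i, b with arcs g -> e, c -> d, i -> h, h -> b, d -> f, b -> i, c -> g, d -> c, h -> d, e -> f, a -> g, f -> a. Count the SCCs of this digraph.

3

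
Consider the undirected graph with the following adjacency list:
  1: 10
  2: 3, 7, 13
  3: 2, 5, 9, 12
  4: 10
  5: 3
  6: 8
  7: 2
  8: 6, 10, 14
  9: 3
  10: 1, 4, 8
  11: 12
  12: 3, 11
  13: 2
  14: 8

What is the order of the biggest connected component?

8

Starting from 1 we can reach 1, 4, 6, 8, 10, 14. That is one component of size 6.
Starting from 2 we can reach 2, 3, 5, 7, 9, 11, 12, 13. That is one component of size 8.
The largest has 8 vertices.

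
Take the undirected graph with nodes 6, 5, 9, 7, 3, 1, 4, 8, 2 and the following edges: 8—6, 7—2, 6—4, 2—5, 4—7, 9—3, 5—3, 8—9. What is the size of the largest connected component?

8

1 is isolated — a component by itself.
Starting from 2 we can reach 2, 3, 4, 5, 6, 7, 8, 9. That is one component of size 8.
The largest has 8 vertices.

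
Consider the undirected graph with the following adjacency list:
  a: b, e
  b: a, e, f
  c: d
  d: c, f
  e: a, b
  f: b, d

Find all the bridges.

b-f, c-d, d-f

The edges on the cycle b-a-e-b are not bridges since each lies on that cycle.
But removing b-f disconnects b from f; removing c-d disconnects c from d; removing f-d disconnects f from d — these are bridges.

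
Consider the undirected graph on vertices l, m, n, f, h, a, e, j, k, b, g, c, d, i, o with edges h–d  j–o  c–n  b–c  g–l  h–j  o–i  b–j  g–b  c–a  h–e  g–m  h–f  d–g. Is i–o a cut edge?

Yes

Removing i–o leaves no path between i and o: the component count goes from 2 to 3. So it is a bridge.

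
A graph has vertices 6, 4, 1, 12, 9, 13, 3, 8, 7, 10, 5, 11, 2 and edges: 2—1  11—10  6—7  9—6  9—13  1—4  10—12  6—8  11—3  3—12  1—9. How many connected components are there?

5 is isolated — a component by itself.
Starting from 3 we can reach 3, 10, 11, 12. That is one component of size 4.
Starting from 1 we can reach 1, 2, 4, 6, 7, 8, 9, 13. That is one component of size 8.
Total: 3 components.

3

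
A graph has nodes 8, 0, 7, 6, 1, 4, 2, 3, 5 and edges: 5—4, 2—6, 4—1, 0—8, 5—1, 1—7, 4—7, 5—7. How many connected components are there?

4

3 is isolated — a component by itself.
Starting from 0 we can reach 0, 8. That is one component of size 2.
Starting from 2 we can reach 2, 6. That is one component of size 2.
Starting from 1 we can reach 1, 4, 5, 7. That is one component of size 4.
Total: 4 components.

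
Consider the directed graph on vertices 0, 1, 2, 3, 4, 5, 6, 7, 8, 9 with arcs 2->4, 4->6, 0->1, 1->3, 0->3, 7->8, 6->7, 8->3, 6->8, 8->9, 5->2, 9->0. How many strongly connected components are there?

{8} is an SCC by itself.
{6} is an SCC by itself.
{9} is an SCC by itself.
{2} is an SCC by itself.
{0} is an SCC by itself.
(and 5 more singleton SCCs)
That gives 10 strongly connected components.

10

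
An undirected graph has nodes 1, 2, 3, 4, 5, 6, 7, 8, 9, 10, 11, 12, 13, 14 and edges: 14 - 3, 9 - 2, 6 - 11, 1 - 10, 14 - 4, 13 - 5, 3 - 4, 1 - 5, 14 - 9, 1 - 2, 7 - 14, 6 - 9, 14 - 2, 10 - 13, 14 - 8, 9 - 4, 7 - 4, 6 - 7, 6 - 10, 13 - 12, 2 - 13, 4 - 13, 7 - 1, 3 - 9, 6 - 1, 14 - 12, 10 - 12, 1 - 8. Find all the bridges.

11-6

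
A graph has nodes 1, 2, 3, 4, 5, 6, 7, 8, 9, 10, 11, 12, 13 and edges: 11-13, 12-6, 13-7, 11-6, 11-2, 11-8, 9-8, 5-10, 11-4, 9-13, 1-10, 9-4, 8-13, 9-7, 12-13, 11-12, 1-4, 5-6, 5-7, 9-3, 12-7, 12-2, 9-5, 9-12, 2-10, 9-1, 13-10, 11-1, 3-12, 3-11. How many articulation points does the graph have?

Removing 11, for instance, still leaves 1 component. No single vertex removal increases the component count — the graph has no articulation points.

0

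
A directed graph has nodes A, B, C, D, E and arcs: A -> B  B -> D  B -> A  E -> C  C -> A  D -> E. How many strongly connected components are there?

{A, B, C, D, E} are all mutually reachable — one SCC of size 5.
That gives 1 strongly connected component.

1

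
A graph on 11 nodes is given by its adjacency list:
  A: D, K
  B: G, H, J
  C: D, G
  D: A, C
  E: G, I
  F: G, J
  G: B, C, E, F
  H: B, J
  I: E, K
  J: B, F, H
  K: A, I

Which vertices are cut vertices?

Removing G increases the component count from 1 to 2, so G is a cut vertex.
By contrast removing K leaves 1 component; it is not a cut vertex. No other vertex is a cut vertex either.

G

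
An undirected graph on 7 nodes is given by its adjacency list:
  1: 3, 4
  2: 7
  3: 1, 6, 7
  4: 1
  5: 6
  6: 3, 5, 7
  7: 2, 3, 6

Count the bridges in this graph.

The edges on the cycle 7-6-3-7 are not bridges since each lies on that cycle.
But removing 6-5 disconnects 6 from 5; removing 3-1 disconnects 3 from 1; removing 1-4 disconnects 1 from 4; removing 7-2 disconnects 7 from 2 — these are bridges.
That makes 4 bridges.

4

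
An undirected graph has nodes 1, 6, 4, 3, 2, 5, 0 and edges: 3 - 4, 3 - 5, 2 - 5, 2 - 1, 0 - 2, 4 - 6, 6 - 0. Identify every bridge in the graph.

The edges on the cycle 3-4-6-0-2-5-3 are not bridges since each lies on that cycle.
But removing 2 - 1 disconnects 2 from 1 — this is a bridge.

1-2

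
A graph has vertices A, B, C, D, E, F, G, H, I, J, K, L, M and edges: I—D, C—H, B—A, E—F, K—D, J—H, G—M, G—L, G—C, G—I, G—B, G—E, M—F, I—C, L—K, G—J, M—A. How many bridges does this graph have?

0

The edges on the cycle G-B-A-M-G are not bridges since each lies on that cycle.
Every edge lies on some cycle, so there are no bridges.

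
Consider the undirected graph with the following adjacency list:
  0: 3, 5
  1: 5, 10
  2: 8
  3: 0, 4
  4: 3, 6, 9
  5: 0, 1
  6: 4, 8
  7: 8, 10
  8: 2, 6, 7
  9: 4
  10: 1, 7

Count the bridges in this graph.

2

The edges on the cycle 3-4-6-8-7-10-1-5-0-3 are not bridges since each lies on that cycle.
But removing 4-9 disconnects 4 from 9; removing 2-8 disconnects 2 from 8 — these are bridges.
That makes 2 bridges.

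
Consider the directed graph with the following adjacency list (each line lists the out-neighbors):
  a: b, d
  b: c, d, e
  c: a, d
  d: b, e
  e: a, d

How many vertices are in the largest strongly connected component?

{a, b, c, d, e} are all mutually reachable — one SCC of size 5.
The largest has 5 vertices.

5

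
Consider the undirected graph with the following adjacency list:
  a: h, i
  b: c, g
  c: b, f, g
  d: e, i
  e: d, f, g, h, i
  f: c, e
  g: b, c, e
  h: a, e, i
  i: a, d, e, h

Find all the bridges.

The edges on the cycle e-h-a-i-e are not bridges since each lies on that cycle.
Every edge lies on some cycle, so there are no bridges.

none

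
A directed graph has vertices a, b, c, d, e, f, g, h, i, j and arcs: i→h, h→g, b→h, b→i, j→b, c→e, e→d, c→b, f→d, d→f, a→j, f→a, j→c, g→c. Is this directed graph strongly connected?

Yes

From b we can reach every vertex (a, b, c, d, e, f, g, h, i, j), and every vertex can reach b (a, b, c, d, e, f, g, h, i, j). So the whole graph is one strongly connected component.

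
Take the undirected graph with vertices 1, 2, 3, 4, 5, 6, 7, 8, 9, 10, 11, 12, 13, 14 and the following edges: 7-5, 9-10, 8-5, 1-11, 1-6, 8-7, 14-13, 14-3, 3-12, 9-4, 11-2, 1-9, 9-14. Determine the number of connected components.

Starting from 5 we can reach 5, 7, 8. That is one component of size 3.
Starting from 1 we can reach 1, 2, 3, 4, 6, 9, 10, 11, 12, 13, 14. That is one component of size 11.
Total: 2 components.

2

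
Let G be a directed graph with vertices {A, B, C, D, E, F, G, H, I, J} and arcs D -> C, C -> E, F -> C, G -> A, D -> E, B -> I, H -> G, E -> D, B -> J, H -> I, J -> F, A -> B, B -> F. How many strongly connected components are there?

8

{C, D, E} are all mutually reachable — one SCC of size 3.
{B} is an SCC by itself.
{G} is an SCC by itself.
{A} is an SCC by itself.
{J} is an SCC by itself.
(and 3 more singleton SCCs)
That gives 8 strongly connected components.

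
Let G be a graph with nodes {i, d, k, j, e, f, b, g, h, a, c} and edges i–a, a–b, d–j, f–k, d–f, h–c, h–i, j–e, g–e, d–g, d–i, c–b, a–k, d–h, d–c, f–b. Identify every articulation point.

d

Removing d increases the component count from 1 to 2, so d is a cut vertex.
By contrast removing e leaves 1 component; it is not a cut vertex. No other vertex is a cut vertex either.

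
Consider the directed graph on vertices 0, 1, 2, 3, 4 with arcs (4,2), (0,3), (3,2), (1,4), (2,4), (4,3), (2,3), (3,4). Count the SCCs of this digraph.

3

{2, 3, 4} are all mutually reachable — one SCC of size 3.
{0} is an SCC by itself.
{1} is an SCC by itself.
That gives 3 strongly connected components.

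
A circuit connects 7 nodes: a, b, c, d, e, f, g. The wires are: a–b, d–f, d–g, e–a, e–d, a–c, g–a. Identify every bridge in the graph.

a-b, a-c, d-f

The edges on the cycle e-d-g-a-e are not bridges since each lies on that cycle.
But removing d–f disconnects d from f; removing a–c disconnects a from c; removing a–b disconnects a from b — these are bridges.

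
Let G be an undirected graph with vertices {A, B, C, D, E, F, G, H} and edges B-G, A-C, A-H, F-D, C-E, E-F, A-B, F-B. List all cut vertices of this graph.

A, B, F

Removing A increases the component count from 1 to 2, so A is a cut vertex.
Removing B increases the component count from 1 to 2, so B is a cut vertex.
Removing F increases the component count from 1 to 2, so F is a cut vertex.
By contrast removing C leaves 1 component; it is not a cut vertex. No other vertex is a cut vertex either.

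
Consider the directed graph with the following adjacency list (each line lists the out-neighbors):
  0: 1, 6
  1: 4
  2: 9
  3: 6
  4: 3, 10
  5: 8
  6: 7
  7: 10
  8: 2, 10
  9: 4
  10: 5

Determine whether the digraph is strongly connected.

There is no directed path from 1 to 0, so the graph is not strongly connected.

No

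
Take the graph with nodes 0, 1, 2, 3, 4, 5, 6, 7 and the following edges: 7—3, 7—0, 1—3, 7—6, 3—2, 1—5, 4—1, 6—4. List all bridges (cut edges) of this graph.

0-7, 1-5, 2-3

The edges on the cycle 7-6-4-1-3-7 are not bridges since each lies on that cycle.
But removing 3—2 disconnects 3 from 2; removing 7—0 disconnects 7 from 0; removing 1—5 disconnects 1 from 5 — these are bridges.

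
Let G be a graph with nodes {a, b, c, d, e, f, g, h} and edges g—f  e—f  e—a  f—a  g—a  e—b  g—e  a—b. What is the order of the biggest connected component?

d is isolated — a component by itself.
c is isolated — a component by itself.
h is isolated — a component by itself.
Starting from a we can reach a, b, e, f, g. That is one component of size 5.
The largest has 5 vertices.

5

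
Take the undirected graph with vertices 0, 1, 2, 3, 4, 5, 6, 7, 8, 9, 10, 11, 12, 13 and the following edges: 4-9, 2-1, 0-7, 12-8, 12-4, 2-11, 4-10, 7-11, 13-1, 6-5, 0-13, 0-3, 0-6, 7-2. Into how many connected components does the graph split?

Starting from 4 we can reach 4, 8, 9, 10, 12. That is one component of size 5.
Starting from 0 we can reach 0, 1, 2, 3, 5, 6, 7, 11, 13. That is one component of size 9.
Total: 2 components.

2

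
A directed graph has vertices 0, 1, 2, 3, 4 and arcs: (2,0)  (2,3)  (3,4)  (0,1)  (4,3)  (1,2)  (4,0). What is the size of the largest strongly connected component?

5

{0, 1, 2, 3, 4} are all mutually reachable — one SCC of size 5.
The largest has 5 vertices.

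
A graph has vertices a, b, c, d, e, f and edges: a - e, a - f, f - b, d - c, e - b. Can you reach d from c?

From c we can reach c, d, which includes d.

Yes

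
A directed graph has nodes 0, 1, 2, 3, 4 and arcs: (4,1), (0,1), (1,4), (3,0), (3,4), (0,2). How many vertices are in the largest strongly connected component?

{1, 4} are all mutually reachable — one SCC of size 2.
{2} is an SCC by itself.
{0} is an SCC by itself.
{3} is an SCC by itself.
The largest has 2 vertices.

2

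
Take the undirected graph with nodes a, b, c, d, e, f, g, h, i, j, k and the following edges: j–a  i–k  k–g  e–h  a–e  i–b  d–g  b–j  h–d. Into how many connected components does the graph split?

c is isolated — a component by itself.
f is isolated — a component by itself.
Starting from a we can reach a, b, d, e, g, h, i, j, k. That is one component of size 9.
Total: 3 components.

3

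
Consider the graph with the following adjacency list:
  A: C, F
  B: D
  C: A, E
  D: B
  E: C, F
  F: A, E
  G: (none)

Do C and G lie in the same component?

No

The component containing C is {A, C, E, F}, and G is not in it.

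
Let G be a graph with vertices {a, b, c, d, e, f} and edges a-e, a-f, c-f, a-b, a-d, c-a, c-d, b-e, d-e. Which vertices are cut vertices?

Removing f, for instance, still leaves 1 component. No single vertex removal increases the component count — the graph has no articulation points.

none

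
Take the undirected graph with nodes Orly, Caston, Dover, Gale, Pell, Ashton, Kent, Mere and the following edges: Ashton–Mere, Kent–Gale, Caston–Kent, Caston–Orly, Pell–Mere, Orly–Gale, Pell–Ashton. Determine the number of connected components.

3

Dover is isolated — a component by itself.
Starting from Mere we can reach Mere, Pell, Ashton. That is one component of size 3.
Starting from Gale we can reach Gale, Kent, Orly, Caston. That is one component of size 4.
Total: 3 components.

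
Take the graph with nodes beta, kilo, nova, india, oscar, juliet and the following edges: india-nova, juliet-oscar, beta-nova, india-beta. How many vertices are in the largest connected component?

3

kilo is isolated — a component by itself.
Starting from oscar we can reach oscar, juliet. That is one component of size 2.
Starting from beta we can reach beta, nova, india. That is one component of size 3.
The largest has 3 vertices.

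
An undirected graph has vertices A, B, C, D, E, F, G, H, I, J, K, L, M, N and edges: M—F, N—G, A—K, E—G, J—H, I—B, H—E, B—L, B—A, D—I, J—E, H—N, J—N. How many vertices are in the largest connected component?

C is isolated — a component by itself.
Starting from F we can reach F, M. That is one component of size 2.
Starting from E we can reach E, G, H, J, N. That is one component of size 5.
Starting from A we can reach A, B, D, I, K, L. That is one component of size 6.
The largest has 6 vertices.

6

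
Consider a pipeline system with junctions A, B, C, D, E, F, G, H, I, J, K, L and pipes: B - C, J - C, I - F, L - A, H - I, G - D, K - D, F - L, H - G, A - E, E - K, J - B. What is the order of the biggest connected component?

9

Starting from B we can reach B, C, J. That is one component of size 3.
Starting from A we can reach A, D, E, F, G, H, I, K, L. That is one component of size 9.
The largest has 9 vertices.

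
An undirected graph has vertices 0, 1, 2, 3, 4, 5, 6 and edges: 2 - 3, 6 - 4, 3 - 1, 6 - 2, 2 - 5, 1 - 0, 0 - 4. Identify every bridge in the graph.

The edges on the cycle 6-2-3-1-0-4-6 are not bridges since each lies on that cycle.
But removing 2 - 5 disconnects 2 from 5 — this is a bridge.

2-5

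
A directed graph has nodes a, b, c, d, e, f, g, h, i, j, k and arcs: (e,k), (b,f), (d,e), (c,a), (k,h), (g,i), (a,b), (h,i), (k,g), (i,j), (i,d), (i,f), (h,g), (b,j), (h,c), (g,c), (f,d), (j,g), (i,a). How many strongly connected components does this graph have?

1

{a, b, c, d, e, f, g, h, i, j, k} are all mutually reachable — one SCC of size 11.
That gives 1 strongly connected component.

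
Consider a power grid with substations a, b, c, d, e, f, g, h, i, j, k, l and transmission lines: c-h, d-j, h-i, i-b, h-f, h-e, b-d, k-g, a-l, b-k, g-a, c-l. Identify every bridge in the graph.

The edges on the cycle c-h-i-b-k-g-a-l-c are not bridges since each lies on that cycle.
But removing h-e disconnects h from e; removing h-f disconnects h from f; removing d-b disconnects d from b; removing d-j disconnects d from j — these are bridges.

b-d, d-j, e-h, f-h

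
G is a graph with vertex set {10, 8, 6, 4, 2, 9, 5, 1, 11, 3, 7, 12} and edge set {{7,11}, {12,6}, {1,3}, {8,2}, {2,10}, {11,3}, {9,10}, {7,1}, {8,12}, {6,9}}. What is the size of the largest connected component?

6

4 is isolated — a component by itself.
5 is isolated — a component by itself.
Starting from 1 we can reach 1, 3, 7, 11. That is one component of size 4.
Starting from 2 we can reach 2, 6, 8, 9, 10, 12. That is one component of size 6.
The largest has 6 vertices.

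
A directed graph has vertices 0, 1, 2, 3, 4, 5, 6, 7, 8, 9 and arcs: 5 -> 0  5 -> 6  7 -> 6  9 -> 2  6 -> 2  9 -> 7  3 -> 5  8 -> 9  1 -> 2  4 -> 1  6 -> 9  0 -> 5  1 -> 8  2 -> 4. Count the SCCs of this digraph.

{1, 2, 4, 6, 7, 8, 9} are all mutually reachable — one SCC of size 7.
{0, 5} are all mutually reachable — one SCC of size 2.
{3} is an SCC by itself.
That gives 3 strongly connected components.

3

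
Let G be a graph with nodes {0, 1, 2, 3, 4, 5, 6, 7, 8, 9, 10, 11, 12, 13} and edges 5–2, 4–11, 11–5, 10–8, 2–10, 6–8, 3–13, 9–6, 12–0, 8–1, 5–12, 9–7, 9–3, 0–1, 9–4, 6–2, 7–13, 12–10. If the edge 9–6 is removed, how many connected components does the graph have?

9 and 6 are still connected via 9-4-11-5-2-6, so the component count stays at 1.

1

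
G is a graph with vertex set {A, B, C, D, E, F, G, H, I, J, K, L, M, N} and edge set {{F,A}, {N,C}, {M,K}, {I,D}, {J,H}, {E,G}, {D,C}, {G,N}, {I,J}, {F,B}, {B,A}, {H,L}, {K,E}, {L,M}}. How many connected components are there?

2

Starting from A we can reach A, B, F. That is one component of size 3.
Starting from C we can reach C, D, E, G, H, I, J, K, L, M, N. That is one component of size 11.
Total: 2 components.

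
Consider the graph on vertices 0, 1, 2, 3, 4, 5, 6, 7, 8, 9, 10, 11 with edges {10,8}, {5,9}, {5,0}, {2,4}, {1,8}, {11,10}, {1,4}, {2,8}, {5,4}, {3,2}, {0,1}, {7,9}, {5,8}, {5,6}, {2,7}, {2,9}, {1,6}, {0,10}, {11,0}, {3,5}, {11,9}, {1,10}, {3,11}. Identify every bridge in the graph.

none

The edges on the cycle 11-0-1-10-11 are not bridges since each lies on that cycle.
Every edge lies on some cycle, so there are no bridges.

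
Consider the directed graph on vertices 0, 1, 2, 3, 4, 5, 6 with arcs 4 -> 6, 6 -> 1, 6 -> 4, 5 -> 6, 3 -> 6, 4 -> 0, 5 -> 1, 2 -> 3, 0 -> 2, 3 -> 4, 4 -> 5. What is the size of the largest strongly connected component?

6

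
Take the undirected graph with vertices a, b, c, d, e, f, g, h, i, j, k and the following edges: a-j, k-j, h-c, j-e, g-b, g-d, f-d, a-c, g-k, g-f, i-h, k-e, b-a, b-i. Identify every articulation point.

g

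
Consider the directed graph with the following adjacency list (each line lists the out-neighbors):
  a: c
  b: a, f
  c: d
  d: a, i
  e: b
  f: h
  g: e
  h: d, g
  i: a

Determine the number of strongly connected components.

{b, e, f, g, h} are all mutually reachable — one SCC of size 5.
{a, c, d, i} are all mutually reachable — one SCC of size 4.
That gives 2 strongly connected components.

2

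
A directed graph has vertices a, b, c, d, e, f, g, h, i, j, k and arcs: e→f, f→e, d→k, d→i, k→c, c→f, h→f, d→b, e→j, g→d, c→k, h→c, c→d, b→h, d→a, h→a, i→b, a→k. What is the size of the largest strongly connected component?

7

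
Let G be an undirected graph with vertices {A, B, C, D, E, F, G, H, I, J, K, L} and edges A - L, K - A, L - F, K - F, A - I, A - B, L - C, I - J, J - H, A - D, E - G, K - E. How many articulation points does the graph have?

Removing A increases the component count from 1 to 4, so A is a cut vertex.
Removing E increases the component count from 1 to 2, so E is a cut vertex.
Removing I increases the component count from 1 to 2, so I is a cut vertex.
Likewise J, K, L are cut vertices.
By contrast removing G leaves 1 component; it is not a cut vertex. No other vertex is a cut vertex either.

6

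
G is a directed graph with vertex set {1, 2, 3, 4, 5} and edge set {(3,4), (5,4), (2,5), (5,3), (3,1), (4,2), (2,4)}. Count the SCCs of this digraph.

{2, 3, 4, 5} are all mutually reachable — one SCC of size 4.
{1} is an SCC by itself.
That gives 2 strongly connected components.

2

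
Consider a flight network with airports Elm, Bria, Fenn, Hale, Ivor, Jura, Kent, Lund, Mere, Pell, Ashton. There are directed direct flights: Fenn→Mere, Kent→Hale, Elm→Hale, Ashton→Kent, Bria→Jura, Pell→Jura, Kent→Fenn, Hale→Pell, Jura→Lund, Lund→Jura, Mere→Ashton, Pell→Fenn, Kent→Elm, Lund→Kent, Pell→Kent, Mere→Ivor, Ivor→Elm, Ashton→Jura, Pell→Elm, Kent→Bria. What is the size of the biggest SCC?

11

{Elm, Bria, Fenn, Hale, Ivor, Jura, Kent, Lund, Mere, Pell, Ashton} are all mutually reachable — one SCC of size 11.
The largest has 11 vertices.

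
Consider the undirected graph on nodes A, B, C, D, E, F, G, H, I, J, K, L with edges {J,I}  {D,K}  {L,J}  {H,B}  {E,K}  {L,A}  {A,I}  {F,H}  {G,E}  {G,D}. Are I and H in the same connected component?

The component containing I is {A, I, J, L}, and H is not in it.

No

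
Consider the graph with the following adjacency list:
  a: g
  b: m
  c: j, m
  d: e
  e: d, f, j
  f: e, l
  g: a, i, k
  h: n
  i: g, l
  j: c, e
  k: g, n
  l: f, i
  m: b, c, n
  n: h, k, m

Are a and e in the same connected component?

From a we can reach a, b, c, d, e, f, g, h, i, j, k, l, m, n, which includes e.

Yes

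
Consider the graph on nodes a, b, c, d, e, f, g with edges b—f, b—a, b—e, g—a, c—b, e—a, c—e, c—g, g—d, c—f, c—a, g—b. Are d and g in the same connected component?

Yes

From d we can reach a, b, c, d, e, f, g, which includes g.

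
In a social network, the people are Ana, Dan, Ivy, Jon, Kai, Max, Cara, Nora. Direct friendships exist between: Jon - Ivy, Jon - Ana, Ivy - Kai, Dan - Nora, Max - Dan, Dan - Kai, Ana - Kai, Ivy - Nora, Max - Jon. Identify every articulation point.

Removing Ana, for instance, still leaves 2 components. No single vertex removal increases the component count — the graph has no articulation points.

none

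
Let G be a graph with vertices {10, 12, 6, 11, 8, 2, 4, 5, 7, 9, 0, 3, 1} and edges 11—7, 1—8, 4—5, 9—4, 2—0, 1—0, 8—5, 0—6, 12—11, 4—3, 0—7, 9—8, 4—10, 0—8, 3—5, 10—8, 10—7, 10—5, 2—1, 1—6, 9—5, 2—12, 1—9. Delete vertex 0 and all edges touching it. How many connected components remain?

With 0 gone, the remaining components are: {1, 2, 3, 4, 5, 6, 7, 8, 9, 10, 11, 12}.
That is 1 component.

1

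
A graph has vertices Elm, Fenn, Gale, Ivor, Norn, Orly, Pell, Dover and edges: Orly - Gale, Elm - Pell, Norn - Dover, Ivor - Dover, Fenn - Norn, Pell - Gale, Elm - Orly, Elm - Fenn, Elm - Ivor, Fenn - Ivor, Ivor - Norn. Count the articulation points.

1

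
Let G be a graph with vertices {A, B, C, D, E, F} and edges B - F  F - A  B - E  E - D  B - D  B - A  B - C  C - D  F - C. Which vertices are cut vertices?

none

Removing C, for instance, still leaves 1 component. No single vertex removal increases the component count — the graph has no articulation points.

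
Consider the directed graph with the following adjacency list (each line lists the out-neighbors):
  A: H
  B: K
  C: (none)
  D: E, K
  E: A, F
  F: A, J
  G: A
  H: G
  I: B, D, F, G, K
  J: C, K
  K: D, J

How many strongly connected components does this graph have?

5

{D, E, F, J, K} are all mutually reachable — one SCC of size 5.
{A, G, H} are all mutually reachable — one SCC of size 3.
{B} is an SCC by itself.
{I} is an SCC by itself.
{C} is an SCC by itself.
That gives 5 strongly connected components.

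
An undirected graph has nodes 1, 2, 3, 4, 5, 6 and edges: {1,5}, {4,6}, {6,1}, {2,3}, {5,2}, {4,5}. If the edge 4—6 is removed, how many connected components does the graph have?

1

4 and 6 are still connected via 4-5-1-6, so the component count stays at 1.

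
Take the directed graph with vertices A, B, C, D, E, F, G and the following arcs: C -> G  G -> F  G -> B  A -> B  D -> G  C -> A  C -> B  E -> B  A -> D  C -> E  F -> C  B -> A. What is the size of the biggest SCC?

7

{A, B, C, D, E, F, G} are all mutually reachable — one SCC of size 7.
The largest has 7 vertices.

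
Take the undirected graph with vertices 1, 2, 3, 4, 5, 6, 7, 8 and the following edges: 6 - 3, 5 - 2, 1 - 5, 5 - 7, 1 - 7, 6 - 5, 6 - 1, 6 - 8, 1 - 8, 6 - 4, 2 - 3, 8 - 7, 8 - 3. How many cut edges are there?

1

The edges on the cycle 6-1-8-7-5-6 are not bridges since each lies on that cycle.
But removing 6 - 4 disconnects 6 from 4 — this is a bridge.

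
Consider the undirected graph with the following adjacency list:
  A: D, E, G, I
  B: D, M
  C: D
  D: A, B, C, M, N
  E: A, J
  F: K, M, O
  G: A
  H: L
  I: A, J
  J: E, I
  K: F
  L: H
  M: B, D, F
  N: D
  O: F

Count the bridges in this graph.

The edges on the cycle M-B-D-M are not bridges since each lies on that cycle.
But removing D-C disconnects D from C; removing G-A disconnects G from A; removing F-O disconnects F from O; removing F-K disconnects F from K — these are bridges.
In total 8 edges are bridges.

8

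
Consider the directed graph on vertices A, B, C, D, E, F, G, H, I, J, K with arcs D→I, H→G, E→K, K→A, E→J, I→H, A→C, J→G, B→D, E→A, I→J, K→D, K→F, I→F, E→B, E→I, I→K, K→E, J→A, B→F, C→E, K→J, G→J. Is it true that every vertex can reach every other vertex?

There is no directed path from F to H, so the graph is not strongly connected.

No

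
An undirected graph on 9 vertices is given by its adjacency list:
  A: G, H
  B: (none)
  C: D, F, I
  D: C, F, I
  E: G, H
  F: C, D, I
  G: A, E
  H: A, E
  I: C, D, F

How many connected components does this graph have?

B is isolated — a component by itself.
Starting from C we can reach C, D, F, I. That is one component of size 4.
Starting from A we can reach A, E, G, H. That is one component of size 4.
Total: 3 components.

3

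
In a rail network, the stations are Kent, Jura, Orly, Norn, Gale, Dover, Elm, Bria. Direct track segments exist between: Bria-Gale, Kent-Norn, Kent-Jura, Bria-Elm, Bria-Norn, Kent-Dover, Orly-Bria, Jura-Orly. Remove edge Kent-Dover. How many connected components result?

2

Before removal there is 1 component.
Kent-Dover is a bridge — removing it separates Kent's side from Dover's side.
After removal: 2 components.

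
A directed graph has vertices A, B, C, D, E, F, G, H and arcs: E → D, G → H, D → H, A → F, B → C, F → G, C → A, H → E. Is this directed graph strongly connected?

No

There is no directed path from G to B, so the graph is not strongly connected.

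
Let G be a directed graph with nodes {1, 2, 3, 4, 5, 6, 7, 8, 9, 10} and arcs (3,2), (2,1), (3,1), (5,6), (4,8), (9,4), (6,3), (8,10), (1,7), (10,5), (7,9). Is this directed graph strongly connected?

Yes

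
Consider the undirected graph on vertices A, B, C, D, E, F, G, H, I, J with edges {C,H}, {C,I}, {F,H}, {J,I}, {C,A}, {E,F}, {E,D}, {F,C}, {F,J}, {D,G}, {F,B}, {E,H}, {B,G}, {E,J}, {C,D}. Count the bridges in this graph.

1

The edges on the cycle F-B-G-D-C-F are not bridges since each lies on that cycle.
But removing C-A disconnects C from A — this is a bridge.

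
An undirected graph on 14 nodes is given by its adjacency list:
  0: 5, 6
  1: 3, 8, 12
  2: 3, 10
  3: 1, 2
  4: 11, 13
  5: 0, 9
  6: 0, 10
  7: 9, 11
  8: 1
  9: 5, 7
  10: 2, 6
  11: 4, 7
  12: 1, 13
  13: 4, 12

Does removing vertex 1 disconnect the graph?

Yes

Deleting 1 raises the number of components from 1 to 2, so 1 is a cut vertex.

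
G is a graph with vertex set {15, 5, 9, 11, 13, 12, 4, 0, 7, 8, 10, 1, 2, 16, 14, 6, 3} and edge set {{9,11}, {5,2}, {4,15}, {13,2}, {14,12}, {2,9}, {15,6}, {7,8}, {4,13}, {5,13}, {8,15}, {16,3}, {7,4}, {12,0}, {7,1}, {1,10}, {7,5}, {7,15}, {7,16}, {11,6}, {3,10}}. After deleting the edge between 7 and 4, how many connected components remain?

2

7 and 4 are still connected via 7-15-4, so the component count stays at 2.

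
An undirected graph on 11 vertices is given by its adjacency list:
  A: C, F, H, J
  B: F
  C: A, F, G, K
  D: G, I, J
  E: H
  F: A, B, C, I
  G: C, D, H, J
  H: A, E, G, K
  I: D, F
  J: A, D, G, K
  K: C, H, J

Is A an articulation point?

No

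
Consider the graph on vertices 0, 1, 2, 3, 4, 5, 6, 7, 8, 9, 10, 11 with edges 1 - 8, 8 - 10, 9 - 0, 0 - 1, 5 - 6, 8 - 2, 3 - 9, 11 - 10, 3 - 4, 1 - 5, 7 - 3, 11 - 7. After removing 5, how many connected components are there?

2

With 5 gone, the remaining components are: {6}; {0, 1, 2, 3, 4, 7, 8, 9, 10, 11}.
That is 2 components.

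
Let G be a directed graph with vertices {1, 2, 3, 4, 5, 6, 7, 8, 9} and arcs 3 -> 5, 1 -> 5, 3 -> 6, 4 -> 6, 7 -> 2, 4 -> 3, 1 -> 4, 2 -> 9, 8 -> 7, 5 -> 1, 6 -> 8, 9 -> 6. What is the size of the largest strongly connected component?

5

{2, 6, 7, 8, 9} are all mutually reachable — one SCC of size 5.
{1, 3, 4, 5} are all mutually reachable — one SCC of size 4.
The largest has 5 vertices.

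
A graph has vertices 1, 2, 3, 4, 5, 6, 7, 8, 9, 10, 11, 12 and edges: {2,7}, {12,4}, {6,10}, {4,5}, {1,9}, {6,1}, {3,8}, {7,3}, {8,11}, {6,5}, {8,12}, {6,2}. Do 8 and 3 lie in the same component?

Yes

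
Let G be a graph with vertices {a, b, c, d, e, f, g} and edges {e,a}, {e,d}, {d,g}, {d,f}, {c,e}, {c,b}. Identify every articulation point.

c, d, e

Removing c increases the component count from 1 to 2, so c is a cut vertex.
Removing d increases the component count from 1 to 3, so d is a cut vertex.
Removing e increases the component count from 1 to 3, so e is a cut vertex.
By contrast removing a leaves 1 component; it is not a cut vertex. No other vertex is a cut vertex either.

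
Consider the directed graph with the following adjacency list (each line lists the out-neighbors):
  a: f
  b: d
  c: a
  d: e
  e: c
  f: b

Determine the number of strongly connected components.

1

{a, b, c, d, e, f} are all mutually reachable — one SCC of size 6.
That gives 1 strongly connected component.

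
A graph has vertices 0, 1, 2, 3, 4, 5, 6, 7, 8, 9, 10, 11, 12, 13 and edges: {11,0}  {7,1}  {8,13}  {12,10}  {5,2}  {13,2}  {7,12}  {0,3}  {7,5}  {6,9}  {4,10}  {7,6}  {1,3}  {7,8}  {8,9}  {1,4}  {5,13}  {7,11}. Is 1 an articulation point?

Deleting 1 leaves 1 component (was 1) (its neighbors 3, 4, 7 remain connected to each other), so 1 is not a cut vertex.

No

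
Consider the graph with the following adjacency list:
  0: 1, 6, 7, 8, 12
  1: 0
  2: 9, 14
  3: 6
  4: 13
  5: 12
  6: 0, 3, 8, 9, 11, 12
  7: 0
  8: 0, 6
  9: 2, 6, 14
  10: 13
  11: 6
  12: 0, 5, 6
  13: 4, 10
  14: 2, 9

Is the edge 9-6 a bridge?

Yes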